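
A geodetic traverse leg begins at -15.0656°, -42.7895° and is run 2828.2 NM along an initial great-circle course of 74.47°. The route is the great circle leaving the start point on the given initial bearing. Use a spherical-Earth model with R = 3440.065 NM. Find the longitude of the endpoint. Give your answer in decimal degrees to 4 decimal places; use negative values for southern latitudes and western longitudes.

longitude 2.1135°

The arc subtends δ = 2828.2/3440.065 = 0.822136 rad at the centre.
With φ₁ = -15.0656° = -0.262944 rad and θ = 74.47° = 1.299747 rad:
Destination latitude: φ₂ = arcsin( sin φ₁ cos δ + cos φ₁ sin δ cos θ ) = arcsin(0.012487) = 0.7155°.
Then Δλ = atan2(0.681593, 0.683904) = 0.783706 rad, from sin θ sin δ cos φ₁ over cos δ − sin φ₁ sin φ₂.
λ₂ = λ₁ + Δλ = 2.1135°.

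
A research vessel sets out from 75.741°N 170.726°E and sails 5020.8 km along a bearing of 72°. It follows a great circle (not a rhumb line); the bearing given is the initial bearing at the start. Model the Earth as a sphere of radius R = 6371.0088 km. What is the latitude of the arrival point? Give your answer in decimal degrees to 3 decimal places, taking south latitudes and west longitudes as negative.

The arc subtends δ = 5020.8/6371.0088 = 0.788070 rad at the centre.
Start latitude φ₁ = 1.321930 rad; initial bearing θ = 1.256637 rad.
Applying the spherical law of cosines for sides, sin φ₂ = sin φ₁ cos δ + cos φ₁ sin δ cos θ = 0.737452, so φ₂ = 47.515°.
Δλ = atan2( sin θ sin δ cos φ₁ , cos δ − sin φ₁ sin φ₂ ) = atan2(0.166082, -0.009518) = 1.628043 rad = 93.280°.
λ₂ = 170.726° + 93.280° = 264.006°, normalized to (−180°, 180°] → -95.994°.

latitude 47.515°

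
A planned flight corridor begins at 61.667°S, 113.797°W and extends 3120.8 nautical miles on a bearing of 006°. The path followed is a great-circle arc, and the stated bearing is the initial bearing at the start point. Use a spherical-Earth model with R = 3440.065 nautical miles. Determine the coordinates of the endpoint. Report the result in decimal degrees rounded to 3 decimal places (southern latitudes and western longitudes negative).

latitude -9.808°, longitude -109.003°

δ = 3120.8/3440.065 = 0.907192 rad (51.9783°).
Start latitude φ₁ = -1.076292 rad; initial bearing θ = 0.104720 rad.
Applying the spherical law of cosines for sides, sin φ₂ = sin φ₁ cos δ + cos φ₁ sin δ cos θ = -0.170343, so φ₂ = -9.808°.
For the longitude increment, Δλ = atan2( sin θ sin δ cos φ₁, cos δ − sin φ₁ sin φ₂ ) = atan2(0.039081, 0.466023) = 4.794°.
λ₂ = -113.797° + 4.794° = -109.003°.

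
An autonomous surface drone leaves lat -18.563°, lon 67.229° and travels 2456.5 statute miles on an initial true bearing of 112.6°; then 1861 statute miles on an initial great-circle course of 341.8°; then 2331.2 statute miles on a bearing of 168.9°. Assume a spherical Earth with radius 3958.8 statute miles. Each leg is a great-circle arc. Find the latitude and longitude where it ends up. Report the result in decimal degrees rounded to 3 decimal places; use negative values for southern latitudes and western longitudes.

latitude -35.307°, longitude 104.097°

Apply the spherical direct solution leg by leg, carrying full precision between legs.
Leg 1: from (-18.563°, 67.229°), δ = 2456.5/3958.8 = 0.620516 rad, θ = 112.6° → φ = -28.088°, λ = 104.708°.
Leg 2: from (-28.088°, 104.708°), δ = 1861/3958.8 = 0.470092 rad, θ = 341.8° → φ = -2.300°, λ = 96.568°.
Leg 3: from (-2.300°, 96.568°), δ = 2331.2/3958.8 = 0.588865 rad, θ = 168.9° → φ = -35.307°, λ = 104.097°.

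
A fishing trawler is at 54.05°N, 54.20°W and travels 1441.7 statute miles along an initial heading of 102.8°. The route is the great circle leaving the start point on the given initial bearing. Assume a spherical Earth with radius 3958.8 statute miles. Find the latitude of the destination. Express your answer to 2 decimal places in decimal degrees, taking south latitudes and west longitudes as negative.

Central angle δ = d/R = 0.364176 rad.
With φ₁ = 54.05° = 0.943350 rad and θ = 102.8° = 1.794198 rad:
sin φ₂ = sin φ₁ cos δ + cos φ₁ sin δ cos θ = (0.809530)(0.934418) + (0.587079)(0.356179)(-0.221548) = 0.710112
φ₂ = asin(0.710112) = 0.789657 rad = 45.24°.
Δλ = atan2( sin θ sin δ cos φ₁ , cos δ − sin φ₁ sin φ₂ ) = atan2(0.203909, 0.359561) = 0.515881 rad = 29.56°.
λ₂ = -54.20° + 29.56° = -24.64°.

latitude 45.24°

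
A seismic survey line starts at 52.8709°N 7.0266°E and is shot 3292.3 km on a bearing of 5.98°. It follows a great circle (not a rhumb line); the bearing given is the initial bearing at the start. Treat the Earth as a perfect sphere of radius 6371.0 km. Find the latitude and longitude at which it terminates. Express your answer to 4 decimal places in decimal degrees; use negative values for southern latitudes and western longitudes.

latitude 81.7994°, longitude 28.1796°

The arc subtends δ = 3292.3/6371 = 0.516763 rad at the centre.
Converting: φ₁ = 0.922771 rad, θ = 0.104371 rad.
sin φ₂ = sin φ₁ cos δ + cos φ₁ sin δ cos θ = (0.797277)(0.869423) + (0.603613)(0.494069)(0.994558) = 0.989775
φ₂ = asin(0.989775) = 1.427669 rad = 81.7994°.
Then Δλ = atan2(0.031070, 0.080298) = 0.369189 rad, from sin θ sin δ cos φ₁ over cos δ − sin φ₁ sin φ₂.
Hence λ₂ = 7.0266° + 21.1530° = 28.1796°.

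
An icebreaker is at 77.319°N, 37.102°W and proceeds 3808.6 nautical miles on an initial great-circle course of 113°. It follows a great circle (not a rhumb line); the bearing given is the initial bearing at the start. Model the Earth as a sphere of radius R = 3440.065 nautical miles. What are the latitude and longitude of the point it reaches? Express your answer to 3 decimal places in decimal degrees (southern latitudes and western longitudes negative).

Angular distance δ = d/R = 3808.6 / 3440.065 = 1.107130 rad.
Start latitude φ₁ = 1.349471 rad; initial bearing θ = 1.972222 rad.
sin φ₂ = sin φ₁ cos δ + cos φ₁ sin δ cos θ = (0.975607)(0.447230) + (0.219523)(0.894419)(-0.390731) = 0.359603
φ₂ = asin(0.359603) = 0.367842 rad = 21.076°.
For the longitude increment, Δλ = atan2( sin θ sin δ cos φ₁, cos δ − sin φ₁ sin φ₂ ) = atan2(0.180737, 0.096399) = 61.926°.
λ₂ = λ₁ + Δλ = 24.824°.

latitude 21.076°, longitude 24.824°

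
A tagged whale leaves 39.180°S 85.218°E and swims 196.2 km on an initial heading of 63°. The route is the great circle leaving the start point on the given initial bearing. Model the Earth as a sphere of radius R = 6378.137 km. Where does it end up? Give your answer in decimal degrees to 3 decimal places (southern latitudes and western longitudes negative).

latitude -38.363°, longitude 87.221°

Angular distance δ = d/R = 196.2 / 6378.137 = 0.030761 rad.
With φ₁ = -39.180° = -0.683820 rad and θ = 63° = 1.099557 rad:
Destination latitude: φ₂ = arcsin( sin φ₁ cos δ + cos φ₁ sin δ cos θ ) = arcsin(-0.620636) = -38.363°.
Then Δλ = atan2(0.021243, 0.607435) = 0.034957 rad, from sin θ sin δ cos φ₁ over cos δ − sin φ₁ sin φ₂.
λ₂ = λ₁ + Δλ = 87.221°.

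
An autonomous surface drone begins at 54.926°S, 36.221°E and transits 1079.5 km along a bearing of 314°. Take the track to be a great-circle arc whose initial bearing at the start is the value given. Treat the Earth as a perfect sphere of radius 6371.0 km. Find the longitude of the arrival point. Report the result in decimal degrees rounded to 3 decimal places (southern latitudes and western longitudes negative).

Central angle δ = d/R = 0.169440 rad.
With φ₁ = -54.926° = -0.958640 rad and θ = 314° = 5.480334 rad:
sin φ₂ = sin φ₁ cos δ + cos φ₁ sin δ cos θ = (-0.818411)(0.985679) + (0.574634)(0.168630)(0.694658) = -0.739378
φ₂ = asin(-0.739378) = -0.832146 rad = -47.678°.
Δλ = atan2( sin θ sin δ cos φ₁ , cos δ − sin φ₁ sin φ₂ ) = atan2(-0.069704, 0.380565) = -0.181152 rad = -10.379°.
Hence λ₂ = 36.221° + -10.379° = 25.842°.

longitude 25.842°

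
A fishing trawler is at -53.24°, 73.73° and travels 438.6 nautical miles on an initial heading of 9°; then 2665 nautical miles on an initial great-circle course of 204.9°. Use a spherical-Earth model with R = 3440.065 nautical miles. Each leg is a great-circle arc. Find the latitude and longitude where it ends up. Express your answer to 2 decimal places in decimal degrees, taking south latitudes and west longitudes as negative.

Apply the spherical direct solution leg by leg, carrying full precision between legs.
Leg 1: from (-53.24°, 73.73°), δ = 438.6/3440.065 = 0.127498 rad, θ = 9° → φ = -46.01°, λ = 75.37°.
Leg 2: from (-46.01°, 75.37°), δ = 2665/3440.065 = 0.774695 rad, θ = 204.9° → φ = -72.71°, λ = -6.93°.

latitude -72.71°, longitude -6.93°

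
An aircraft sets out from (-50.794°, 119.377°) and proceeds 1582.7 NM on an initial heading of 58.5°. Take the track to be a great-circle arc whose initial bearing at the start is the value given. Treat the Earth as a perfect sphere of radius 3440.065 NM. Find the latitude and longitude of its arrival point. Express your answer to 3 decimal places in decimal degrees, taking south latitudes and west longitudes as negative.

Angular distance δ = d/R = 1582.7 / 3440.065 = 0.460079 rad.
Start latitude φ₁ = -0.886523 rad; initial bearing θ = 1.021018 rad.
Destination latitude: φ₂ = arcsin( sin φ₁ cos δ + cos φ₁ sin δ cos θ ) = arcsin(-0.547656) = -33.206°.
For the longitude increment, Δλ = atan2( sin θ sin δ cos φ₁, cos δ − sin φ₁ sin φ₂ ) = atan2(0.239309, 0.471651) = 26.903°.
λ₂ = λ₁ + Δλ = 146.280°.

latitude -33.206°, longitude 146.280°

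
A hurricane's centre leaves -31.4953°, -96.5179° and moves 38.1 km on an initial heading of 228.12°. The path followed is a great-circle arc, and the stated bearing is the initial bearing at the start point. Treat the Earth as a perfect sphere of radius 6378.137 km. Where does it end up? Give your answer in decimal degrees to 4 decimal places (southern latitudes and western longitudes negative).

latitude -31.7234°, longitude -96.8175°

The arc subtends δ = 38.1/6378.137 = 0.005974 rad at the centre.
Start latitude φ₁ = -0.549697 rad; initial bearing θ = 3.981445 rad.
Applying the spherical law of cosines for sides, sin φ₂ = sin φ₁ cos δ + cos φ₁ sin δ cos θ = -0.525820, so φ₂ = -31.7234°.
For the longitude increment, Δλ = atan2( sin θ sin δ cos φ₁, cos δ − sin φ₁ sin φ₂ ) = atan2(-0.003792, 0.725279) = -0.2996°.
λ₂ = -96.5179° + -0.2996° = -96.8175°.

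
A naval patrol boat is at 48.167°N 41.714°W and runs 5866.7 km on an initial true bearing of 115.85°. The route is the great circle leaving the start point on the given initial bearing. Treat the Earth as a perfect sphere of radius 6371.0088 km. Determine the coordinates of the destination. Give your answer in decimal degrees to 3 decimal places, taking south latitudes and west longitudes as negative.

latitude 12.672°, longitude 5.538°

Central angle δ = d/R = 0.920843 rad.
Converting: φ₁ = 0.840673 rad, θ = 2.021964 rad.
Applying the spherical law of cosines for sides, sin φ₂ = sin φ₁ cos δ + cos φ₁ sin δ cos θ = 0.219377, so φ₂ = 12.672°.
Δλ = atan2( sin θ sin δ cos φ₁ , cos δ − sin φ₁ sin φ₂ ) = atan2(0.477846, 0.441693) = 0.824695 rad = 47.252°.
λ₂ = -41.714° + 47.252° = 5.538°.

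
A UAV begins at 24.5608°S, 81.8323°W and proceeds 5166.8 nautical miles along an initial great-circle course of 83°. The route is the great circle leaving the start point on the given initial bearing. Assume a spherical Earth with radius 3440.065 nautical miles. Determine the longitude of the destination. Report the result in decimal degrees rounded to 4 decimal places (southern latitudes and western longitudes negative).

Central angle δ = d/R = 1.501948 rad.
Converting: φ₁ = -0.428667 rad, θ = 1.448623 rad.
Applying the spherical law of cosines for sides, sin φ₂ = sin φ₁ cos δ + cos φ₁ sin δ cos θ = 0.081985, so φ₂ = 4.7027°.
Δλ = atan2( sin θ sin δ cos φ₁ , cos δ − sin φ₁ sin φ₂ ) = atan2(0.900603, 0.102872) = 1.457064 rad = 83.4836°.
Hence λ₂ = -81.8323° + 83.4836° = 1.6513°.

longitude 1.6513°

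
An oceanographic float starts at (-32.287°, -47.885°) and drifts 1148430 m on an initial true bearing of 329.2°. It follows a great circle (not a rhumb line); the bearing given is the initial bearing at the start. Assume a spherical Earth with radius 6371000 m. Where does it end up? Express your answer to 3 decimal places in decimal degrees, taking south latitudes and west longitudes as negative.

latitude -23.286°, longitude -53.621°

Central angle δ = d/R = 0.180259 rad.
With φ₁ = -32.287° = -0.563514 rad and θ = 329.2° = 5.745624 rad:
sin φ₂ = sin φ₁ cos δ + cos φ₁ sin δ cos θ = (-0.534161)(0.983797) + (0.845383)(0.179284)(0.858960) = -0.395318
φ₂ = asin(-0.395318) = -0.406414 rad = -23.286°.
Then Δλ = atan2(-0.077607, 0.772634) = -0.100109 rad, from sin θ sin δ cos φ₁ over cos δ − sin φ₁ sin φ₂.
λ₂ = -47.885° + -5.736° = -53.621°.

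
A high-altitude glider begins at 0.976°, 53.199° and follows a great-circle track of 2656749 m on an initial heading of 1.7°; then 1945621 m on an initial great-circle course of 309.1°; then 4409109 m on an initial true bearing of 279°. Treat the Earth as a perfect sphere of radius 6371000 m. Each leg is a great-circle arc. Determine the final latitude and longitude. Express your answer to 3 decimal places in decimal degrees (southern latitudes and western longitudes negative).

Apply the spherical direct solution leg by leg, carrying full precision between legs.
Leg 1: from (0.976°, 53.199°), δ = 2656749/6371000 = 0.417007 rad, θ = 1.7° → φ = 24.857°, λ = 53.958°.
Leg 2: from (24.857°, 53.958°), δ = 1945621/6371000 = 0.305387 rad, θ = 309.1° → φ = 34.957°, λ = 37.417°.
Leg 3: from (34.957°, 37.417°), δ = 4409109/6371000 = 0.692059 rad, θ = 279° → φ = 31.531°, λ = -10.266°.

latitude 31.531°, longitude -10.266°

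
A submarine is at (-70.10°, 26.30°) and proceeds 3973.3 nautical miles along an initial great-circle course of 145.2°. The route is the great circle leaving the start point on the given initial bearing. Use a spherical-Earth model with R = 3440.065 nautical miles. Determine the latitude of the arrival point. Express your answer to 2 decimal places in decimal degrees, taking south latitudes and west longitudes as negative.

Angular distance δ = d/R = 3973.3 / 3440.065 = 1.155007 rad.
Converting: φ₁ = -1.223476 rad, θ = 2.534218 rad.
Destination latitude: φ₂ = arcsin( sin φ₁ cos δ + cos φ₁ sin δ cos θ ) = arcsin(-0.635482) = -39.46°.
For the longitude increment, Δλ = atan2( sin θ sin δ cos φ₁, cos δ − sin φ₁ sin φ₂ ) = atan2(0.177708, -0.193624) = 137.45°.
Hence λ₂ = 26.30° + 137.45° = 163.75°.

latitude -39.46°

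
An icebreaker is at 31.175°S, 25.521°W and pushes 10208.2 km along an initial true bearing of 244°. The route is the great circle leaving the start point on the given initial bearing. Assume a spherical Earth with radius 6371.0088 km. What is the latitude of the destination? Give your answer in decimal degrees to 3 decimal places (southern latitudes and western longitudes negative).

Central angle δ = d/R = 1.602289 rad.
Converting: φ₁ = -0.544106 rad, θ = 4.258603 rad.
Destination latitude: φ₂ = arcsin( sin φ₁ cos δ + cos φ₁ sin δ cos θ ) = arcsin(-0.358580) = -21.013°.
Then Δλ = atan2(-0.768618, -0.217108) = -1.846090 rad, from sin θ sin δ cos φ₁ over cos δ − sin φ₁ sin φ₂.
λ₂ = λ₁ + Δλ = -131.294°.

latitude -21.013°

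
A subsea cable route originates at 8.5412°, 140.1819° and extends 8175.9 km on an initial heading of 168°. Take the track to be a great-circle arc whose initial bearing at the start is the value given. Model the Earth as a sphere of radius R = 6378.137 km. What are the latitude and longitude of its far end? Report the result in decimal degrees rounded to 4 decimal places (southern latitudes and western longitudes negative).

δ = 8175.9/6378.137 = 1.281863 rad (73.4454°).
With φ₁ = 8.5412° = 0.149072 rad and θ = 168° = 2.932153 rad:
Destination latitude: φ₂ = arcsin( sin φ₁ cos δ + cos φ₁ sin δ cos θ ) = arcsin(-0.884885) = -62.2374°.
For the longitude increment, Δλ = atan2( sin θ sin δ cos φ₁, cos δ − sin φ₁ sin φ₂ ) = atan2(0.197083, 0.416353) = 25.3308°.
λ₂ = λ₁ + Δλ = 165.5127°.

latitude -62.2374°, longitude 165.5127°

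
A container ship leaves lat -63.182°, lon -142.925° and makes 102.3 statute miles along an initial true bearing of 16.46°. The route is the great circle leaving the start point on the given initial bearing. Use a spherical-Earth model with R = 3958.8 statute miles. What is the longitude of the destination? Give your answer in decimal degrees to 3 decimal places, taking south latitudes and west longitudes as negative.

Central angle δ = d/R = 0.025841 rad.
Converting: φ₁ = -1.102734 rad, θ = 0.287281 rad.
Applying the spherical law of cosines for sides, sin φ₂ = sin φ₁ cos δ + cos φ₁ sin δ cos θ = -0.880967, so φ₂ = -61.759°.
For the longitude increment, Δλ = atan2( sin θ sin δ cos φ₁, cos δ − sin φ₁ sin φ₂ ) = atan2(0.003303, 0.213453) = 0.887°.
λ₂ = λ₁ + Δλ = -142.038°.

longitude -142.038°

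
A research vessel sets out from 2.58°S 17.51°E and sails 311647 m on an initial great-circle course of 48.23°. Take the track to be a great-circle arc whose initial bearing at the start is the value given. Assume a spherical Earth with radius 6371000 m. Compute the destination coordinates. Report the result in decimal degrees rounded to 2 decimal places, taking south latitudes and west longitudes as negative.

latitude -0.71°, longitude 19.60°

δ = 311647/6371000 = 0.048916 rad (2.8027°).
With φ₁ = -2.58° = -0.045029 rad and θ = 48.23° = 0.841772 rad:
Destination latitude: φ₂ = arcsin( sin φ₁ cos δ + cos φ₁ sin δ cos θ ) = arcsin(-0.012421) = -0.71°.
Δλ = atan2( sin θ sin δ cos φ₁ , cos δ − sin φ₁ sin φ₂ ) = atan2(0.036432, 0.998245) = 0.036479 rad = 2.09°.
Hence λ₂ = 17.51° + 2.09° = 19.60°.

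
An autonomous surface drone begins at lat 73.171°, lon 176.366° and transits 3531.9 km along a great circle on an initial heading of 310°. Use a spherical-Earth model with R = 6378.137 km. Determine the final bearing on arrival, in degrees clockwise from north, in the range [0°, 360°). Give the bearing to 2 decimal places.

δ = 3531.9/6378.137 = 0.553751 rad (31.7276°).
Start latitude φ₁ = 1.277075 rad; initial bearing θ = 5.410521 rad.
Destination latitude: φ₂ = arcsin( sin φ₁ cos δ + cos φ₁ sin δ cos θ ) = arcsin(0.911996) = 65.783°.
For the longitude increment, Δλ = atan2( sin θ sin δ cos φ₁, cos δ − sin φ₁ sin φ₂ ) = atan2(-0.116631, -0.022380) = -100.862°.
λ₂ = 176.366° + -100.862° = 75.504°.
The forward bearing on arrival equals the back-azimuth from the destination plus 180°.
Back-azimuth from P₂ (65.78°, 75.50°) to P₁ (73.17°, 176.37°), with Δλ' = λ₁ − λ₂ = 100.86°: atan2( sin Δλ' cos φ₁ , cos φ₂ sin φ₁ − sin φ₂ cos φ₁ cos Δλ' ) = 32.73°.
Final bearing = (32.73° + 180°) mod 360° = 212.73°.

final bearing 212.73°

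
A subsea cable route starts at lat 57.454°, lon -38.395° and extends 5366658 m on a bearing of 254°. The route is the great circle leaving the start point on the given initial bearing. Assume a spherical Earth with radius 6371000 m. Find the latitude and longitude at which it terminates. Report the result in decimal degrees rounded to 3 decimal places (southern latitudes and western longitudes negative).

Angular distance δ = d/R = 5366658 / 6371000 = 0.842357 rad.
With φ₁ = 57.454° = 1.002761 rad and θ = 254° = 4.433136 rad:
Applying the spherical law of cosines for sides, sin φ₂ = sin φ₁ cos δ + cos φ₁ sin δ cos θ = 0.450510, so φ₂ = 26.776°.
Then Δλ = atan2(-0.385895, 0.285944) = -0.933086 rad, from sin θ sin δ cos φ₁ over cos δ − sin φ₁ sin φ₂.
Hence λ₂ = -38.395° + -53.462° = -91.857°.

latitude 26.776°, longitude -91.857°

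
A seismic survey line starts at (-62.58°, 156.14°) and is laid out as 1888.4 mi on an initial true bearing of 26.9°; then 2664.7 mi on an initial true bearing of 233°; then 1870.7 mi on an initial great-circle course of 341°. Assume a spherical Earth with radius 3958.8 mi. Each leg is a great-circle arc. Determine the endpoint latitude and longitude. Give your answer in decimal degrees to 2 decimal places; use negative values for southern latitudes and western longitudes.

latitude -24.21°, longitude 110.65°

Apply the spherical direct solution leg by leg, carrying full precision between legs.
Leg 1: from (-62.58°, 156.14°), δ = 1888.4/3958.8 = 0.477013 rad, θ = 26.9° → φ = -36.87°, λ = 171.19°.
Leg 2: from (-36.87°, 171.19°), δ = 2664.7/3958.8 = 0.673108 rad, θ = 233° → φ = -50.29°, λ = 120.00°.
Leg 3: from (-50.29°, 120.00°), δ = 1870.7/3958.8 = 0.472542 rad, θ = 341° → φ = -24.21°, λ = 110.65°.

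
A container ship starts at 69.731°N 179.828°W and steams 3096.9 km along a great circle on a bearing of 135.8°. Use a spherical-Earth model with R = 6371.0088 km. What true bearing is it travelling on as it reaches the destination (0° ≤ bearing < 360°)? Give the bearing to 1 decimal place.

δ = 3096.9/6371.0088 = 0.486093 rad (27.8511°).
With φ₁ = 69.731° = 1.217036 rad and θ = 135.8° = 2.370157 rad:
Applying the spherical law of cosines for sides, sin φ₂ = sin φ₁ cos δ + cos φ₁ sin δ cos θ = 0.713388, so φ₂ = 45.511°.
Δλ = atan2( sin θ sin δ cos φ₁ , cos δ − sin φ₁ sin φ₂ ) = atan2(0.112831, 0.214953) = 0.483377 rad = 27.695°.
λ₂ = -179.828° + 27.695° = -152.133°.
The forward bearing on arrival equals the back-azimuth from the destination plus 180°.
Back-azimuth from P₂ (45.5°, -152.1°) to P₁ (69.7°, -179.8°), with Δλ' = λ₁ − λ₂ = -27.7°: atan2( sin Δλ' cos φ₁ , cos φ₂ sin φ₁ − sin φ₂ cos φ₁ cos Δλ' ) = 339.8°.
Final bearing = (339.8° + 180°) mod 360° = 159.8°.

final bearing 159.8°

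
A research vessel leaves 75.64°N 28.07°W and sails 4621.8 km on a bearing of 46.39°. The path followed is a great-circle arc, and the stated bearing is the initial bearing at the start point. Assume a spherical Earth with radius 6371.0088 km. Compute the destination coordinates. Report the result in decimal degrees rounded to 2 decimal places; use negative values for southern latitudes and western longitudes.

Angular distance δ = d/R = 4621.8 / 6371.0088 = 0.725442 rad.
Converting: φ₁ = 1.320167 rad, θ = 0.809658 rad.
Destination latitude: φ₂ = arcsin( sin φ₁ cos δ + cos φ₁ sin δ cos θ ) = arcsin(0.838326) = 56.96°.
For the longitude increment, Δλ = atan2( sin θ sin δ cos φ₁, cos δ − sin φ₁ sin φ₂ ) = atan2(0.119142, -0.063928) = 118.22°.
Hence λ₂ = -28.07° + 118.22° = 90.15°.

latitude 56.96°, longitude 90.15°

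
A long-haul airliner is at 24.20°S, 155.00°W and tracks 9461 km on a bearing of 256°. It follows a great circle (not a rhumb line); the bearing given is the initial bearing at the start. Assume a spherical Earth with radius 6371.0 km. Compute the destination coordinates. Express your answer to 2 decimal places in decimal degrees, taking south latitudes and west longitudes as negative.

latitude -14.77°, longitude 113.78°

Angular distance δ = d/R = 9461 / 6371 = 1.485010 rad.
Start latitude φ₁ = -0.422370 rad; initial bearing θ = 4.468043 rad.
Applying the spherical law of cosines for sides, sin φ₂ = sin φ₁ cos δ + cos φ₁ sin δ cos θ = -0.254973, so φ₂ = -14.77°.
Δλ = atan2( sin θ sin δ cos φ₁ , cos δ − sin φ₁ sin φ₂ ) = atan2(-0.881772, -0.018838) = -1.592157 rad = -91.22°.
λ₂ = -155.00° + -91.22° = -246.22°, normalized to (−180°, 180°] → 113.78°.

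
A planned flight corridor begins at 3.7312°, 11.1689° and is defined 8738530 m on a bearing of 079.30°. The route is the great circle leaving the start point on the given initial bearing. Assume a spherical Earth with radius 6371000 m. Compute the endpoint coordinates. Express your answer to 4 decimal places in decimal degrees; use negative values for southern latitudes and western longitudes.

latitude 11.2147°, longitude 90.2615°

The arc subtends δ = 8738530/6371000 = 1.371610 rad at the centre.
Start latitude φ₁ = 0.065122 rad; initial bearing θ = 1.384046 rad.
Applying the spherical law of cosines for sides, sin φ₂ = sin φ₁ cos δ + cos φ₁ sin δ cos θ = 0.194486, so φ₂ = 11.2147°.
Δλ = atan2( sin θ sin δ cos φ₁ , cos δ − sin φ₁ sin φ₂ ) = atan2(0.961143, 0.185215) = 1.380427 rad = 79.0926°.
λ₂ = 11.1689° + 79.0926° = 90.2615°.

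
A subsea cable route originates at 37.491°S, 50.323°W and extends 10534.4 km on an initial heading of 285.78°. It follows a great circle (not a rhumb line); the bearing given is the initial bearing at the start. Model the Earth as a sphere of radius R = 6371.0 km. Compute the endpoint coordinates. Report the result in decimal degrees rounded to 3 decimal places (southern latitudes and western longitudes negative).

Central angle δ = d/R = 1.653492 rad.
Converting: φ₁ = -0.654341 rad, θ = 4.987802 rad.
Applying the spherical law of cosines for sides, sin φ₂ = sin φ₁ cos δ + cos φ₁ sin δ cos θ = 0.265311, so φ₂ = 15.385°.
For the longitude increment, Δλ = atan2( sin θ sin δ cos φ₁, cos δ − sin φ₁ sin φ₂ ) = atan2(-0.760937, 0.078876) = -84.082°.
λ₂ = λ₁ + Δλ = -134.405°.

latitude 15.385°, longitude -134.405°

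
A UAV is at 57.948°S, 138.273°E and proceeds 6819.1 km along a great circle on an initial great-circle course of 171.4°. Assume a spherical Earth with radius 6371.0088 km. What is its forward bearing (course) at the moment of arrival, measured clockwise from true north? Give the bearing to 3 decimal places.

Central angle δ = d/R = 1.070333 rad.
With φ₁ = -57.948° = -1.011383 rad and θ = 171.4° = 2.991494 rad:
Applying the spherical law of cosines for sides, sin φ₂ = sin φ₁ cos δ + cos φ₁ sin δ cos θ = -0.867060, so φ₂ = -60.119°.
Then Δλ = atan2(0.069624, -0.255059) = 2.875111 rad, from sin θ sin δ cos φ₁ over cos δ − sin φ₁ sin φ₂.
λ₂ = 138.273° + 164.732° = 303.005°, normalized to (−180°, 180°] → -56.995°.
The forward bearing on arrival equals the back-azimuth from the destination plus 180°.
Back-azimuth from P₂ (-60.119°, -56.995°) to P₁ (-57.948°, 138.273°), with Δλ' = λ₁ − λ₂ = 195.268°: atan2( sin Δλ' cos φ₁ , cos φ₂ sin φ₁ − sin φ₂ cos φ₁ cos Δλ' ) = 189.165°.
Final bearing = (189.165° + 180°) mod 360° = 9.165°.

final bearing 9.165°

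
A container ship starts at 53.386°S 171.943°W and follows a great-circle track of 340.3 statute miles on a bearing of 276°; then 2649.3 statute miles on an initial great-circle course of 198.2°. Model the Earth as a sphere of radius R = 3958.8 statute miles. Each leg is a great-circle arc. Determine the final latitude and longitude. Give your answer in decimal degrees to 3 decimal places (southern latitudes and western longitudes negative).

latitude -78.817°, longitude 92.426°

Apply the spherical direct solution leg by leg, carrying full precision between legs.
Leg 1: from (-53.386°, -171.943°), δ = 340.3/3958.8 = 0.085960 rad, θ = 276° → φ = -52.594°, λ = 179.977°.
Leg 2: from (-52.594°, 179.977°), δ = 2649.3/3958.8 = 0.669218 rad, θ = 198.2° → φ = -78.817°, λ = 92.426°.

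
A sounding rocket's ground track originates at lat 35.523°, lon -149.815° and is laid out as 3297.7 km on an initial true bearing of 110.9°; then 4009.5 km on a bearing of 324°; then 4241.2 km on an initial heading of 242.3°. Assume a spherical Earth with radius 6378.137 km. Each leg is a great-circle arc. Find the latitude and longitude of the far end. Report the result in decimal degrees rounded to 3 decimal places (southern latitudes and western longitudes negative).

Apply the spherical direct solution leg by leg, carrying full precision between legs.
Leg 1: from (35.523°, -149.815°), δ = 3297.7/6378.137 = 0.517032 rad, θ = 110.9° → φ = 21.196°, λ = -120.126°.
Leg 2: from (21.196°, -120.126°), δ = 4009.5/6378.137 = 0.628632 rad, θ = 324° → φ = 47.391°, λ = -150.827°.
Leg 3: from (47.391°, -150.827°), δ = 4241.2/6378.137 = 0.664959 rad, θ = 242.3° → φ = 22.644°, λ = 172.878°.

latitude 22.644°, longitude 172.878°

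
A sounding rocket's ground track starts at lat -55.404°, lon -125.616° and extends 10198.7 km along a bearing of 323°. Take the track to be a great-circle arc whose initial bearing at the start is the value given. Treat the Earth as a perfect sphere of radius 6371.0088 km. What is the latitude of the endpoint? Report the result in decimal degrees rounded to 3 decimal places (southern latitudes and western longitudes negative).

latitude 28.551°

Angular distance δ = d/R = 10198.7 / 6371.0088 = 1.600798 rad.
With φ₁ = -55.404° = -0.966982 rad and θ = 323° = 5.637413 rad:
Applying the spherical law of cosines for sides, sin φ₂ = sin φ₁ cos δ + cos φ₁ sin δ cos θ = 0.477943, so φ₂ = 28.551°.
Then Δλ = atan2(-0.341549, 0.363434) = -0.754364 rad, from sin θ sin δ cos φ₁ over cos δ − sin φ₁ sin φ₂.
λ₂ = -125.616° + -43.222° = -168.838°.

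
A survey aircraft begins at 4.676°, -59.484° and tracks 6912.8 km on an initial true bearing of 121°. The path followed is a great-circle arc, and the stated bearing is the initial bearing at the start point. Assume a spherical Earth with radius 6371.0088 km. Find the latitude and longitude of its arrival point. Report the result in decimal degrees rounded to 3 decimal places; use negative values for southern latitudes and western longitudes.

latitude -24.575°, longitude -3.023°

Angular distance δ = d/R = 6912.8 / 6371.0088 = 1.085040 rad.
Converting: φ₁ = 0.081612 rad, θ = 2.111848 rad.
sin φ₂ = sin φ₁ cos δ + cos φ₁ sin δ cos θ = (0.081521)(0.466877) + (0.996672)(0.884322)(-0.515038) = -0.415883
φ₂ = asin(-0.415883) = -0.428914 rad = -24.575°.
Δλ = atan2( sin θ sin δ cos φ₁ , cos δ − sin φ₁ sin φ₂ ) = atan2(0.755489, 0.500780) = 0.985437 rad = 56.461°.
Hence λ₂ = -59.484° + 56.461° = -3.023°.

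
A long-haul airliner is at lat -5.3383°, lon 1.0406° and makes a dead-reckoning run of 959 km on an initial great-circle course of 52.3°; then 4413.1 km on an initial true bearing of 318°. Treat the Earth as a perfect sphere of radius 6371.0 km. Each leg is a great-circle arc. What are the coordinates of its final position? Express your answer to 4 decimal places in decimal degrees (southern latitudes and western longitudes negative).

Apply the spherical direct solution leg by leg, carrying full precision between legs.
Leg 1: from (-5.3383°, 1.0406°), δ = 959/6371 = 0.150526 rad, θ = 52.3° → φ = -0.0389°, λ = 7.8548°.
Leg 2: from (-0.0389°, 7.8548°), δ = 4413.1/6371 = 0.692686 rad, θ = 318° → φ = 28.2978°, λ = -21.1778°.

latitude 28.2978°, longitude -21.1778°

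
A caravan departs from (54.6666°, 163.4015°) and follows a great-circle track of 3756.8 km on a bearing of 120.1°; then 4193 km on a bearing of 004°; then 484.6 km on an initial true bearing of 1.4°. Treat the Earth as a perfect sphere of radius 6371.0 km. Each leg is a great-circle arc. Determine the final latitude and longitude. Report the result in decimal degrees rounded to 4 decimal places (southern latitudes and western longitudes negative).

Apply the spherical direct solution leg by leg, carrying full precision between legs.
Leg 1: from (54.6666°, 163.4015°), δ = 3756.8/6371 = 0.589672 rad, θ = 120.1° → φ = 31.1140°, λ = -162.4084°.
Leg 2: from (31.1140°, -162.4084°), δ = 4193/6371 = 0.658138 rad, θ = 4° → φ = 68.6212°, λ = -155.6868°.
Leg 3: from (68.6212°, -155.6868°), δ = 484.6/6371 = 0.076063 rad, θ = 1.4° → φ = 72.9777°, λ = -155.3235°.

latitude 72.9777°, longitude -155.3235°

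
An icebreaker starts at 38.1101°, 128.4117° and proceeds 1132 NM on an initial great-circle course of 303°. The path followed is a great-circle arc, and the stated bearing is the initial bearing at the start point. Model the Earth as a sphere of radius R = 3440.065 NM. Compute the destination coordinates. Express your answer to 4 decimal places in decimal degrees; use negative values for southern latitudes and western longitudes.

Central angle δ = d/R = 0.329064 rad.
With φ₁ = 38.1101° = 0.665147 rad and θ = 303° = 5.288348 rad:
Destination latitude: φ₂ = arcsin( sin φ₁ cos δ + cos φ₁ sin δ cos θ ) = arcsin(0.722545) = 46.2650°.
Δλ = atan2( sin θ sin δ cos φ₁ , cos δ − sin φ₁ sin φ₂ ) = atan2(-0.213247, 0.500409) = -0.402841 rad = -23.0811°.
Hence λ₂ = 128.4117° + -23.0811° = 105.3306°.

latitude 46.2650°, longitude 105.3306°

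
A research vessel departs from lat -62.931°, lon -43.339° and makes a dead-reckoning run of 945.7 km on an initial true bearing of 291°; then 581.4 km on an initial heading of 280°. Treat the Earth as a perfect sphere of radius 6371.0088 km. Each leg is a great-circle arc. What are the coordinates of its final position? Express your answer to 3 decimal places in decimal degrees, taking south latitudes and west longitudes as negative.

latitude -57.652°, longitude -68.513°

Apply the spherical direct solution leg by leg, carrying full precision between legs.
Leg 1: from (-62.931°, -43.339°), δ = 945.7/6371.0088 = 0.148438 rad, θ = 291° → φ = -58.931°, λ = -58.857°.
Leg 2: from (-58.931°, -58.857°), δ = 581.4/6371.0088 = 0.091257 rad, θ = 280° → φ = -57.652°, λ = -68.513°.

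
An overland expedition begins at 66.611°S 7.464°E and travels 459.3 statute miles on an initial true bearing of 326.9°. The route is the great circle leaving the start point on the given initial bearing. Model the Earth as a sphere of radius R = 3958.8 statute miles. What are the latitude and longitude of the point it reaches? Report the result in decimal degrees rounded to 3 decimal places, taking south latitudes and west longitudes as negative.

latitude -60.828°, longitude 0.012°

The arc subtends δ = 459.3/3958.8 = 0.116020 rad at the centre.
Converting: φ₁ = -1.162581 rad, θ = 5.705481 rad.
Destination latitude: φ₂ = arcsin( sin φ₁ cos δ + cos φ₁ sin δ cos θ ) = arcsin(-0.873164) = -60.828°.
Δλ = atan2( sin θ sin δ cos φ₁ , cos δ − sin φ₁ sin φ₂ ) = atan2(-0.025095, 0.191860) = -0.130061 rad = -7.452°.
λ₂ = 7.464° + -7.452° = 0.012°.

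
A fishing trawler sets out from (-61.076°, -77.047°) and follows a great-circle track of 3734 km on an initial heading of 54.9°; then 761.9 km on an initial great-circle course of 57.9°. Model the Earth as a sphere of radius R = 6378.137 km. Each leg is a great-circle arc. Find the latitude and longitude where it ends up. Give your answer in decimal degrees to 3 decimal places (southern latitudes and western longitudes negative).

latitude -31.329°, longitude -36.689°

Apply the spherical direct solution leg by leg, carrying full precision between legs.
Leg 1: from (-61.076°, -77.047°), δ = 3734/6378.137 = 0.585437 rad, θ = 54.9° → φ = -35.158°, λ = -43.477°.
Leg 2: from (-35.158°, -43.477°), δ = 761.9/6378.137 = 0.119455 rad, θ = 57.9° → φ = -31.329°, λ = -36.689°.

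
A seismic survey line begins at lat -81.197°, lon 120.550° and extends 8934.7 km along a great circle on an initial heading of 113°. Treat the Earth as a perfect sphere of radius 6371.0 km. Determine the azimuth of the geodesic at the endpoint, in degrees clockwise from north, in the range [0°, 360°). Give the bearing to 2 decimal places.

final bearing 8.31°

Central angle δ = d/R = 1.402402 rad.
Converting: φ₁ = -1.417155 rad, θ = 1.972222 rad.
Destination latitude: φ₂ = arcsin( sin φ₁ cos δ + cos φ₁ sin δ cos θ ) = arcsin(-0.224577) = -12.978°.
Δλ = atan2( sin θ sin δ cos φ₁ , cos δ − sin φ₁ sin φ₂ ) = atan2(0.138879, -0.054331) = 1.943703 rad = 111.366°.
λ₂ = 120.550° + 111.366° = 231.916°, normalized to (−180°, 180°] → -128.084°.
The forward bearing on arrival equals the back-azimuth from the destination plus 180°.
Back-azimuth from P₂ (-12.98°, -128.08°) to P₁ (-81.20°, 120.55°), with Δλ' = λ₁ − λ₂ = 248.63°: atan2( sin Δλ' cos φ₁ , cos φ₂ sin φ₁ − sin φ₂ cos φ₁ cos Δλ' ) = 188.31°.
Final bearing = (188.31° + 180°) mod 360° = 8.31°.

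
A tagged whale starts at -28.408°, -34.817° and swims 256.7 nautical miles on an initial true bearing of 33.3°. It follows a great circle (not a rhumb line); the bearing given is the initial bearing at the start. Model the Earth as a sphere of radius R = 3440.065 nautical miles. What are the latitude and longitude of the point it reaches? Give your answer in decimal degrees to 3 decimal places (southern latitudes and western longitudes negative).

latitude -24.810°, longitude -32.233°

Angular distance δ = d/R = 256.7 / 3440.065 = 0.074621 rad.
With φ₁ = -28.408° = -0.495813 rad and θ = 33.3° = 0.581195 rad:
Destination latitude: φ₂ = arcsin( sin φ₁ cos δ + cos φ₁ sin δ cos θ ) = arcsin(-0.419616) = -24.810°.
Then Δλ = atan2(0.036002, 0.797586) = 0.045108 rad, from sin θ sin δ cos φ₁ over cos δ − sin φ₁ sin φ₂.
Hence λ₂ = -34.817° + 2.584° = -32.233°.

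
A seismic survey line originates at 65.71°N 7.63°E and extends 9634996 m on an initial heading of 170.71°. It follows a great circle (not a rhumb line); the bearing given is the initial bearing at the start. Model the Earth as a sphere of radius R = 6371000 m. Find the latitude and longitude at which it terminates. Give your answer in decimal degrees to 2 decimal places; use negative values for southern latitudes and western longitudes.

Central angle δ = d/R = 1.512321 rad.
With φ₁ = 65.71° = 1.146856 rad and θ = 170.71° = 2.979452 rad:
Destination latitude: φ₂ = arcsin( sin φ₁ cos δ + cos φ₁ sin δ cos θ ) = arcsin(-0.351997) = -20.61°.
Δλ = atan2( sin θ sin δ cos φ₁ , cos δ − sin φ₁ sin φ₂ ) = atan2(0.066292, 0.379279) = 0.173037 rad = 9.91°.
λ₂ = 7.63° + 9.91° = 17.54°.

latitude -20.61°, longitude 17.54°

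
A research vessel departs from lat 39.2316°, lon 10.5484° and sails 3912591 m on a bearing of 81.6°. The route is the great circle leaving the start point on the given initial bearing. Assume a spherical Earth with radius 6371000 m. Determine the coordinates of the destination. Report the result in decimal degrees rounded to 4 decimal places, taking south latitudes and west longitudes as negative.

latitude 35.5982°, longitude 55.0622°

The arc subtends δ = 3912591/6371000 = 0.614125 rad at the centre.
Start latitude φ₁ = 0.684721 rad; initial bearing θ = 1.424189 rad.
sin φ₂ = sin φ₁ cos δ + cos φ₁ sin δ cos θ = (0.632457)(0.817278) + (0.774596)(0.576244)(0.146083) = 0.582098
φ₂ = asin(0.582098) = 0.621306 rad = 35.5982°.
Δλ = atan2( sin θ sin δ cos φ₁ , cos δ − sin φ₁ sin φ₂ ) = atan2(0.441568, 0.449126) = 0.776912 rad = 44.5138°.
λ₂ = 10.5484° + 44.5138° = 55.0622°.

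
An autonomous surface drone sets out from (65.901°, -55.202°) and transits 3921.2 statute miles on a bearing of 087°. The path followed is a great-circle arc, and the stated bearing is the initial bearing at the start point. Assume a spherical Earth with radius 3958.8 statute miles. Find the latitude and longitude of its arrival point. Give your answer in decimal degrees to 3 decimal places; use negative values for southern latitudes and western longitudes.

latitude 31.222°, longitude 22.379°

Central angle δ = d/R = 0.990502 rad.
Converting: φ₁ = 1.150189 rad, θ = 1.518436 rad.
sin φ₂ = sin φ₁ cos δ + cos φ₁ sin δ cos θ = (0.912841)(0.548270) + (0.408315)(0.836301)(0.052336) = 0.518355
φ₂ = asin(0.518355) = 0.544926 rad = 31.222°.
Δλ = atan2( sin θ sin δ cos φ₁ , cos δ − sin φ₁ sin φ₂ ) = atan2(0.341006, 0.075094) = 1.354042 rad = 77.581°.
Hence λ₂ = -55.202° + 77.581° = 22.379°.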